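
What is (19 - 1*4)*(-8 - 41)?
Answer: -735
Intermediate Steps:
(19 - 1*4)*(-8 - 41) = (19 - 4)*(-49) = 15*(-49) = -735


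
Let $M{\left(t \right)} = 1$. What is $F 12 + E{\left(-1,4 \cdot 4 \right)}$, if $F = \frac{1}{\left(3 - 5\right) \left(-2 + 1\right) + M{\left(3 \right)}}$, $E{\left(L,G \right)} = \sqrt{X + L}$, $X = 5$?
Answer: $6$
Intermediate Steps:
$E{\left(L,G \right)} = \sqrt{5 + L}$
$F = \frac{1}{3}$ ($F = \frac{1}{\left(3 - 5\right) \left(-2 + 1\right) + 1} = \frac{1}{\left(3 - 5\right) \left(-1\right) + 1} = \frac{1}{\left(-2\right) \left(-1\right) + 1} = \frac{1}{2 + 1} = \frac{1}{3} \approx 0.33333$)
$F 12 + E{\left(-1,4 \cdot 4 \right)} = \frac{1}{3} \cdot 12 + \sqrt{5 - 1} = 4 + \sqrt{4} = 4 + 2 = 6$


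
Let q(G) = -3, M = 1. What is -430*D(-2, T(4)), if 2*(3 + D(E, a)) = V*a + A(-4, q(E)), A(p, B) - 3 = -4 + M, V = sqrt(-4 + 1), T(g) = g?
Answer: 1290 - 860*I*sqrt(3) ≈ 1290.0 - 1489.6*I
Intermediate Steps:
V = I*sqrt(3) (V = sqrt(-3) = I*sqrt(3) ≈ 1.732*I)
A(p, B) = 0 (A(p, B) = 3 + (-4 + 1) = 3 - 3 = 0)
D(E, a) = -3 + I*a*sqrt(3)/2 (D(E, a) = -3 + ((I*sqrt(3))*a + 0)/2 = -3 + (I*a*sqrt(3) + 0)/2 = -3 + (I*a*sqrt(3))/2 = -3 + I*a*sqrt(3)/2)
-430*D(-2, T(4)) = -430*(-3 + (1/2)*I*4*sqrt(3)) = -430*(-3 + 2*I*sqrt(3)) = 1290 - 860*I*sqrt(3)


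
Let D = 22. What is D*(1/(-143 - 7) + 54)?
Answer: 89089/75 ≈ 1187.9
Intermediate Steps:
D*(1/(-143 - 7) + 54) = 22*(1/(-143 - 7) + 54) = 22*(1/(-150) + 54) = 22*(-1/150 + 54) = 22*(8099/150) = 89089/75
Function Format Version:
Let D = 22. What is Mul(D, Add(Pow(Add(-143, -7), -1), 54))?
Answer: Rational(89089, 75) ≈ 1187.9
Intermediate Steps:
Mul(D, Add(Pow(Add(-143, -7), -1), 54)) = Mul(22, Add(Pow(Add(-143, -7), -1), 54)) = Mul(22, Add(Pow(-150, -1), 54)) = Mul(22, Add(Rational(-1, 150), 54)) = Mul(22, Rational(8099, 150)) = Rational(89089, 75)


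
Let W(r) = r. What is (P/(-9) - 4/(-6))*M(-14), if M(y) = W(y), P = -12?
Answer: -28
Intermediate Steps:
M(y) = y
(P/(-9) - 4/(-6))*M(-14) = (-12/(-9) - 4/(-6))*(-14) = (-12*(-⅑) - 4*(-⅙))*(-14) = (4/3 + ⅔)*(-14) = 2*(-14) = -28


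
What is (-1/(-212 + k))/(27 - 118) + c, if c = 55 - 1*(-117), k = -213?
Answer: 6652099/38675 ≈ 172.00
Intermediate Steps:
c = 172 (c = 55 + 117 = 172)
(-1/(-212 + k))/(27 - 118) + c = (-1/(-212 - 213))/(27 - 118) + 172 = (-1/(-425))/(-91) + 172 = -(-1)*(-1)/(91*425) + 172 = -1/91*1/425 + 172 = -1/38675 + 172 = 6652099/38675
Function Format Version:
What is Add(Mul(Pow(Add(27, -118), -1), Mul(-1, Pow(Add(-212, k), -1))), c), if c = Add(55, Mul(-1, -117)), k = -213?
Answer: Rational(6652099, 38675) ≈ 172.00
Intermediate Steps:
c = 172 (c = Add(55, 117) = 172)
Add(Mul(Pow(Add(27, -118), -1), Mul(-1, Pow(Add(-212, k), -1))), c) = Add(Mul(Pow(Add(27, -118), -1), Mul(-1, Pow(Add(-212, -213), -1))), 172) = Add(Mul(Pow(-91, -1), Mul(-1, Pow(-425, -1))), 172) = Add(Mul(Rational(-1, 91), Mul(-1, Rational(-1, 425))), 172) = Add(Mul(Rational(-1, 91), Rational(1, 425)), 172) = Add(Rational(-1, 38675), 172) = Rational(6652099, 38675)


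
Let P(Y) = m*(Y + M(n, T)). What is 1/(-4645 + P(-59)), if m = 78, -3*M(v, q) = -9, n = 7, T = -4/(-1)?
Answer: -1/9013 ≈ -0.00011095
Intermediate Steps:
T = 4 (T = -4*(-1) = 4)
M(v, q) = 3 (M(v, q) = -⅓*(-9) = 3)
P(Y) = 234 + 78*Y (P(Y) = 78*(Y + 3) = 78*(3 + Y) = 234 + 78*Y)
1/(-4645 + P(-59)) = 1/(-4645 + (234 + 78*(-59))) = 1/(-4645 + (234 - 4602)) = 1/(-4645 - 4368) = 1/(-9013) = -1/9013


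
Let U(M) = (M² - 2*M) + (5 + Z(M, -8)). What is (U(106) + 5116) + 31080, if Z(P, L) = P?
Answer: 47331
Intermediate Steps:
U(M) = 5 + M² - M (U(M) = (M² - 2*M) + (5 + M) = 5 + M² - M)
(U(106) + 5116) + 31080 = ((5 + 106² - 1*106) + 5116) + 31080 = ((5 + 11236 - 106) + 5116) + 31080 = (11135 + 5116) + 31080 = 16251 + 31080 = 47331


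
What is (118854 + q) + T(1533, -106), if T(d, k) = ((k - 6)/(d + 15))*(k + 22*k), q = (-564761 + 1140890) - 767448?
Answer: -27975691/387 ≈ -72289.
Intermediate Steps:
q = -191319 (q = 576129 - 767448 = -191319)
T(d, k) = 23*k*(-6 + k)/(15 + d) (T(d, k) = ((-6 + k)/(15 + d))*(23*k) = 23*k*(-6 + k)/(15 + d))
(118854 + q) + T(1533, -106) = (118854 - 191319) + 23*(-106)*(-6 - 106)/(15 + 1533) = -72465 + 23*(-106)*(-112)/1548 = -72465 + 23*(-106)*(1/1548)*(-112) = -72465 + 68264/387 = -27975691/387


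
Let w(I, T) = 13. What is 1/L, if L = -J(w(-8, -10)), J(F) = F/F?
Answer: -1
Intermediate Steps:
J(F) = 1
L = -1 (L = -1*1 = -1)
1/L = 1/(-1) = -1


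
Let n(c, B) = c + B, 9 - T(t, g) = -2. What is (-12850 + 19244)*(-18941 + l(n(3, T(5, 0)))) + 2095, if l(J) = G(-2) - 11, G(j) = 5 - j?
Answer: -121132235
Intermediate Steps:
T(t, g) = 11 (T(t, g) = 9 - 1*(-2) = 9 + 2 = 11)
n(c, B) = B + c
l(J) = -4 (l(J) = (5 - 1*(-2)) - 11 = (5 + 2) - 11 = 7 - 11 = -4)
(-12850 + 19244)*(-18941 + l(n(3, T(5, 0)))) + 2095 = (-12850 + 19244)*(-18941 - 4) + 2095 = 6394*(-18945) + 2095 = -121134330 + 2095 = -121132235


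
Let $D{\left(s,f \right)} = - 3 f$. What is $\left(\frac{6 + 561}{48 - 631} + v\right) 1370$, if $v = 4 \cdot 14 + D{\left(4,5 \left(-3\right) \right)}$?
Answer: $\frac{79892920}{583} \approx 1.3704 \cdot 10^{5}$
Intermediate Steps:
$v = 101$ ($v = 4 \cdot 14 - 3 \cdot 5 \left(-3\right) = 56 - -45 = 56 + 45 = 101$)
$\left(\frac{6 + 561}{48 - 631} + v\right) 1370 = \left(\frac{6 + 561}{48 - 631} + 101\right) 1370 = \left(\frac{567}{-583} + 101\right) 1370 = \left(567 \left(- \frac{1}{583}\right) + 101\right) 1370 = \left(- \frac{567}{583} + 101\right) 1370 = \frac{58316}{583} \cdot 1370 = \frac{79892920}{583}$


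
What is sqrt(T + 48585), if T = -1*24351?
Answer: sqrt(24234) ≈ 155.67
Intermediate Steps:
T = -24351
sqrt(T + 48585) = sqrt(-24351 + 48585) = sqrt(24234)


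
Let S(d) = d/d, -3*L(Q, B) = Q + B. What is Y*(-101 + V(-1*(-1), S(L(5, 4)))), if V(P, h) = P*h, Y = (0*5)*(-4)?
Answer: 0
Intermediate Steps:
L(Q, B) = -B/3 - Q/3 (L(Q, B) = -(Q + B)/3 = -(B + Q)/3 = -B/3 - Q/3)
S(d) = 1
Y = 0 (Y = 0*(-4) = 0)
Y*(-101 + V(-1*(-1), S(L(5, 4)))) = 0*(-101 - 1*(-1)*1) = 0*(-101 + 1*1) = 0*(-101 + 1) = 0*(-100) = 0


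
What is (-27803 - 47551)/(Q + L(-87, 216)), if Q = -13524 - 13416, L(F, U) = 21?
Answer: 25118/8973 ≈ 2.7993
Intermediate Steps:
Q = -26940
(-27803 - 47551)/(Q + L(-87, 216)) = (-27803 - 47551)/(-26940 + 21) = -75354/(-26919) = -75354*(-1/26919) = 25118/8973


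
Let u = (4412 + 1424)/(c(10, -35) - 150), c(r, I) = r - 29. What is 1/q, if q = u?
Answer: -169/5836 ≈ -0.028958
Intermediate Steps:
c(r, I) = -29 + r
u = -5836/169 (u = (4412 + 1424)/((-29 + 10) - 150) = 5836/(-19 - 150) = 5836/(-169) = 5836*(-1/169) = -5836/169 ≈ -34.533)
q = -5836/169 ≈ -34.533
1/q = 1/(-5836/169) = -169/5836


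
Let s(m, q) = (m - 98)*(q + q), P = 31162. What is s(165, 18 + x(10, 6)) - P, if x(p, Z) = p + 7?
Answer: -26472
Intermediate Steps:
x(p, Z) = 7 + p
s(m, q) = 2*q*(-98 + m) (s(m, q) = (-98 + m)*(2*q) = 2*q*(-98 + m))
s(165, 18 + x(10, 6)) - P = 2*(18 + (7 + 10))*(-98 + 165) - 1*31162 = 2*(18 + 17)*67 - 31162 = 2*35*67 - 31162 = 4690 - 31162 = -26472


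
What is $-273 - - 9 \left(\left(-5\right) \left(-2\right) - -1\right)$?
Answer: $-174$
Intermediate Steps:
$-273 - - 9 \left(\left(-5\right) \left(-2\right) - -1\right) = -273 - - 9 \left(10 + 1\right) = -273 - \left(-9\right) 11 = -273 - -99 = -273 + 99 = -174$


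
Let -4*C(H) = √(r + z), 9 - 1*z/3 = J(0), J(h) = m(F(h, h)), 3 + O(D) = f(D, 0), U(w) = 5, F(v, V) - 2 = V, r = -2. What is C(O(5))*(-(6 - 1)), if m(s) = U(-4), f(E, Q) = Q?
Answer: 5*√10/4 ≈ 3.9528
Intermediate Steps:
F(v, V) = 2 + V
O(D) = -3 (O(D) = -3 + 0 = -3)
m(s) = 5
J(h) = 5
z = 12 (z = 27 - 3*5 = 27 - 15 = 12)
C(H) = -√10/4 (C(H) = -√(-2 + 12)/4 = -√10/4)
C(O(5))*(-(6 - 1)) = (-√10/4)*(-(6 - 1)) = (-√10/4)*(-1*5) = -√10/4*(-5) = 5*√10/4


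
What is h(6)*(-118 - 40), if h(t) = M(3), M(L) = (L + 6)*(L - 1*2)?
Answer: -1422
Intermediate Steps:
M(L) = (-2 + L)*(6 + L) (M(L) = (6 + L)*(L - 2) = (6 + L)*(-2 + L) = (-2 + L)*(6 + L))
h(t) = 9 (h(t) = -12 + 3**2 + 4*3 = -12 + 9 + 12 = 9)
h(6)*(-118 - 40) = 9*(-118 - 40) = 9*(-158) = -1422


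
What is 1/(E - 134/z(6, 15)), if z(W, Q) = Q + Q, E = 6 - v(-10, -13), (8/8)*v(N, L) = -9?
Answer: 15/158 ≈ 0.094937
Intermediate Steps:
v(N, L) = -9
E = 15 (E = 6 - 1*(-9) = 6 + 9 = 15)
z(W, Q) = 2*Q
1/(E - 134/z(6, 15)) = 1/(15 - 134/(2*15)) = 1/(15 - 134/30) = 1/(15 - 134*1/30) = 1/(15 - 67/15) = 1/(158/15) = 15/158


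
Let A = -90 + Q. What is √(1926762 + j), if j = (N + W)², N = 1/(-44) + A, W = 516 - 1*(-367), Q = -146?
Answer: √4540581321/44 ≈ 1531.5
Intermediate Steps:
A = -236 (A = -90 - 146 = -236)
W = 883 (W = 516 + 367 = 883)
N = -10385/44 (N = 1/(-44) - 236 = -1/44 - 236 = -10385/44 ≈ -236.02)
j = 810370089/1936 (j = (-10385/44 + 883)² = (28467/44)² = 810370089/1936 ≈ 4.1858e+5)
√(1926762 + j) = √(1926762 + 810370089/1936) = √(4540581321/1936) = √4540581321/44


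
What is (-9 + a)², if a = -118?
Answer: 16129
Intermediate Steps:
(-9 + a)² = (-9 - 118)² = (-127)² = 16129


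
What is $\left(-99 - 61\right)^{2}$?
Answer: $25600$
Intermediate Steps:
$\left(-99 - 61\right)^{2} = \left(-160\right)^{2} = 25600$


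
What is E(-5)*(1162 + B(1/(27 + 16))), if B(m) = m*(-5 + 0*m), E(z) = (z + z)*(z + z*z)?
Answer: -9992200/43 ≈ -2.3238e+5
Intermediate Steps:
E(z) = 2*z*(z + z²) (E(z) = (2*z)*(z + z²) = 2*z*(z + z²))
B(m) = -5*m (B(m) = m*(-5 + 0) = m*(-5) = -5*m)
E(-5)*(1162 + B(1/(27 + 16))) = (2*(-5)²*(1 - 5))*(1162 - 5/(27 + 16)) = (2*25*(-4))*(1162 - 5/43) = -200*(1162 - 5*1/43) = -200*(1162 - 5/43) = -200*49961/43 = -9992200/43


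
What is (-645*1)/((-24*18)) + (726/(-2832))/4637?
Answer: 58818167/39395952 ≈ 1.4930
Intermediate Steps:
(-645*1)/((-24*18)) + (726/(-2832))/4637 = -645/(-432) + (726*(-1/2832))*(1/4637) = -645*(-1/432) - 121/472*1/4637 = 215/144 - 121/2188664 = 58818167/39395952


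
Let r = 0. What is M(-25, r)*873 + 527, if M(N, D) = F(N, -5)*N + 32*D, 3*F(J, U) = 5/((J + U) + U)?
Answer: 10964/7 ≈ 1566.3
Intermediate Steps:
F(J, U) = 5/(3*(J + 2*U)) (F(J, U) = (5/((J + U) + U))/3 = (5/(J + 2*U))/3 = 5/(3*(J + 2*U)))
M(N, D) = 32*D + 5*N/(3*(-10 + N)) (M(N, D) = (5/(3*(N + 2*(-5))))*N + 32*D = (5/(3*(N - 10)))*N + 32*D = (5/(3*(-10 + N)))*N + 32*D = 5*N/(3*(-10 + N)) + 32*D = 32*D + 5*N/(3*(-10 + N)))
M(-25, r)*873 + 527 = ((5*(-25) + 96*0*(-10 - 25))/(3*(-10 - 25)))*873 + 527 = ((⅓)*(-125 + 96*0*(-35))/(-35))*873 + 527 = ((⅓)*(-1/35)*(-125 + 0))*873 + 527 = ((⅓)*(-1/35)*(-125))*873 + 527 = (25/21)*873 + 527 = 7275/7 + 527 = 10964/7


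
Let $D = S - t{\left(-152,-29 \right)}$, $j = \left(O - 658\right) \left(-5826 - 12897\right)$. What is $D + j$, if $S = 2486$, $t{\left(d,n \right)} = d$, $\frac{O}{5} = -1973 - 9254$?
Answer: $1063337977$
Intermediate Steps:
$O = -56135$ ($O = 5 \left(-1973 - 9254\right) = 5 \left(-11227\right) = -56135$)
$j = 1063335339$ ($j = \left(-56135 - 658\right) \left(-5826 - 12897\right) = \left(-56793\right) \left(-18723\right) = 1063335339$)
$D = 2638$ ($D = 2486 - -152 = 2486 + 152 = 2638$)
$D + j = 2638 + 1063335339 = 1063337977$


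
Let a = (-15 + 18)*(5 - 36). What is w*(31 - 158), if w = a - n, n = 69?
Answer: 20574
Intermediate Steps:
a = -93 (a = 3*(-31) = -93)
w = -162 (w = -93 - 1*69 = -93 - 69 = -162)
w*(31 - 158) = -162*(31 - 158) = -162*(-127) = 20574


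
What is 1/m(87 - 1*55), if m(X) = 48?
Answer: 1/48 ≈ 0.020833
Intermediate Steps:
1/m(87 - 1*55) = 1/48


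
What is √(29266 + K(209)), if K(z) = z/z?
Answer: √29267 ≈ 171.08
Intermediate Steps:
K(z) = 1
√(29266 + K(209)) = √(29266 + 1) = √29267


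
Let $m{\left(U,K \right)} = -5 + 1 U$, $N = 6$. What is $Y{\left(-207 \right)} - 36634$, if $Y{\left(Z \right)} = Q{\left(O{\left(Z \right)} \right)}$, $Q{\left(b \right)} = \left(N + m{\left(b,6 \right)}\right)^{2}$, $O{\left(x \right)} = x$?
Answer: $5802$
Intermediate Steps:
$m{\left(U,K \right)} = -5 + U$
$Q{\left(b \right)} = \left(1 + b\right)^{2}$ ($Q{\left(b \right)} = \left(6 + \left(-5 + b\right)\right)^{2} = \left(1 + b\right)^{2}$)
$Y{\left(Z \right)} = \left(1 + Z\right)^{2}$
$Y{\left(-207 \right)} - 36634 = \left(1 - 207\right)^{2} - 36634 = \left(-206\right)^{2} - 36634 = 42436 - 36634 = 5802$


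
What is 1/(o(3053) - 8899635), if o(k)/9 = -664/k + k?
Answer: -3053/27086704350 ≈ -1.1271e-7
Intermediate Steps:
o(k) = -5976/k + 9*k (o(k) = 9*(-664/k + k) = 9*(k - 664/k) = -5976/k + 9*k)
1/(o(3053) - 8899635) = 1/((-5976/3053 + 9*3053) - 8899635) = 1/((-5976*1/3053 + 27477) - 8899635) = 1/((-5976/3053 + 27477) - 8899635) = 1/(83881305/3053 - 8899635) = 1/(-27086704350/3053) = -3053/27086704350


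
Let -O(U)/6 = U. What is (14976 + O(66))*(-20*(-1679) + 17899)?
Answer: 750563820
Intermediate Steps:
O(U) = -6*U
(14976 + O(66))*(-20*(-1679) + 17899) = (14976 - 6*66)*(-20*(-1679) + 17899) = (14976 - 396)*(33580 + 17899) = 14580*51479 = 750563820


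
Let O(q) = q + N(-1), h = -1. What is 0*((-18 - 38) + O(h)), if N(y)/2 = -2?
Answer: 0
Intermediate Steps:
N(y) = -4 (N(y) = 2*(-2) = -4)
O(q) = -4 + q (O(q) = q - 4 = -4 + q)
0*((-18 - 38) + O(h)) = 0*((-18 - 38) + (-4 - 1)) = 0*(-56 - 5) = 0*(-61) = 0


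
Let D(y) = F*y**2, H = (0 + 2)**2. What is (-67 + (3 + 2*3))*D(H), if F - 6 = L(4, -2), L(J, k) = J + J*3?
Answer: -20416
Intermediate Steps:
L(J, k) = 4*J (L(J, k) = J + 3*J = 4*J)
F = 22 (F = 6 + 4*4 = 6 + 16 = 22)
H = 4 (H = 2**2 = 4)
D(y) = 22*y**2
(-67 + (3 + 2*3))*D(H) = (-67 + (3 + 2*3))*(22*4**2) = (-67 + (3 + 6))*(22*16) = (-67 + 9)*352 = -58*352 = -20416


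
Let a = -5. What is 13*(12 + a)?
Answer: 91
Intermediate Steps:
13*(12 + a) = 13*(12 - 5) = 13*7 = 91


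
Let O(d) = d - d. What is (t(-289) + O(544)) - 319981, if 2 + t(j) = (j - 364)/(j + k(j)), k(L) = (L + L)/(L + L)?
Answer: -92154451/288 ≈ -3.1998e+5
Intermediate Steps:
O(d) = 0
k(L) = 1 (k(L) = (2*L)/((2*L)) = (2*L)*(1/(2*L)) = 1)
t(j) = -2 + (-364 + j)/(1 + j) (t(j) = -2 + (j - 364)/(j + 1) = -2 + (-364 + j)/(1 + j))
(t(-289) + O(544)) - 319981 = ((-366 - 1*(-289))/(1 - 289) + 0) - 319981 = ((-366 + 289)/(-288) + 0) - 319981 = (-1/288*(-77) + 0) - 319981 = (77/288 + 0) - 319981 = 77/288 - 319981 = -92154451/288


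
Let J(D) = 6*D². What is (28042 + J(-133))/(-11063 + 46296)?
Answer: 134176/35233 ≈ 3.8082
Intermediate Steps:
(28042 + J(-133))/(-11063 + 46296) = (28042 + 6*(-133)²)/(-11063 + 46296) = (28042 + 6*17689)/35233 = (28042 + 106134)*(1/35233) = 134176*(1/35233) = 134176/35233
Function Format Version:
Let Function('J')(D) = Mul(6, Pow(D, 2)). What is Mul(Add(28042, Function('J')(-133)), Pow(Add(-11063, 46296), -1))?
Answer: Rational(134176, 35233) ≈ 3.8082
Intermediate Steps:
Mul(Add(28042, Function('J')(-133)), Pow(Add(-11063, 46296), -1)) = Mul(Add(28042, Mul(6, Pow(-133, 2))), Pow(Add(-11063, 46296), -1)) = Mul(Add(28042, Mul(6, 17689)), Pow(35233, -1)) = Mul(Add(28042, 106134), Rational(1, 35233)) = Mul(134176, Rational(1, 35233)) = Rational(134176, 35233)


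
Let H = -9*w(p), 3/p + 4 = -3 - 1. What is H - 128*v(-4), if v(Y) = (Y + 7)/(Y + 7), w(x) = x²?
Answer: -8273/64 ≈ -129.27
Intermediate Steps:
p = -3/8 (p = 3/(-4 + (-3 - 1)) = 3/(-4 - 4) = 3/(-8) = 3*(-⅛) = -3/8 ≈ -0.37500)
v(Y) = 1 (v(Y) = (7 + Y)/(7 + Y) = 1)
H = -81/64 (H = -9*(-3/8)² = -9*9/64 = -81/64 ≈ -1.2656)
H - 128*v(-4) = -81/64 - 128*1 = -81/64 - 128 = -8273/64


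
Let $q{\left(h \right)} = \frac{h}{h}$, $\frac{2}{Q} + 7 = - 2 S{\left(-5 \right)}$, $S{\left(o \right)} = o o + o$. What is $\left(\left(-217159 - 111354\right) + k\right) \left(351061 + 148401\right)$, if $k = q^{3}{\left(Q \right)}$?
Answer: $-164079260544$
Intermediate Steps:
$S{\left(o \right)} = o + o^{2}$ ($S{\left(o \right)} = o^{2} + o = o + o^{2}$)
$Q = - \frac{2}{47}$ ($Q = \frac{2}{-7 - 2 \left(- 5 \left(1 - 5\right)\right)} = \frac{2}{-7 - 2 \left(\left(-5\right) \left(-4\right)\right)} = \frac{2}{-7 - 40} = \frac{2}{-47} = 2 \left(- \frac{1}{47}\right) = - \frac{2}{47} \approx -0.042553$)
$q{\left(h \right)} = 1$
$k = 1$ ($k = 1^{3} = 1$)
$\left(\left(-217159 - 111354\right) + k\right) \left(351061 + 148401\right) = \left(\left(-217159 - 111354\right) + 1\right) \left(351061 + 148401\right) = \left(-328513 + 1\right) 499462 = \left(-328512\right) 499462 = -164079260544$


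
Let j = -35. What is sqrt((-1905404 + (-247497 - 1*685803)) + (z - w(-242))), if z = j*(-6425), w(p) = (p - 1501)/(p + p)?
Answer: I*sqrt(1265094979)/22 ≈ 1616.7*I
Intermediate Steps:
w(p) = (-1501 + p)/(2*p) (w(p) = (-1501 + p)/((2*p)) = (-1501 + p)*(1/(2*p)) = (-1501 + p)/(2*p))
z = 224875 (z = -35*(-6425) = 224875)
sqrt((-1905404 + (-247497 - 1*685803)) + (z - w(-242))) = sqrt((-1905404 + (-247497 - 1*685803)) + (224875 - (-1501 - 242)/(2*(-242)))) = sqrt((-1905404 + (-247497 - 685803)) + (224875 - (-1)*(-1743)/(2*242))) = sqrt((-1905404 - 933300) + (224875 - 1*1743/484)) = sqrt(-2838704 + (224875 - 1743/484)) = sqrt(-2838704 + 108837757/484) = sqrt(-1265094979/484) = I*sqrt(1265094979)/22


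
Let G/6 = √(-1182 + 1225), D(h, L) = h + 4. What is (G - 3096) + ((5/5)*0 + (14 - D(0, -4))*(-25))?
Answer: -3346 + 6*√43 ≈ -3306.7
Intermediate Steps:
D(h, L) = 4 + h
G = 6*√43 (G = 6*√(-1182 + 1225) = 6*√43 ≈ 39.345)
(G - 3096) + ((5/5)*0 + (14 - D(0, -4))*(-25)) = (6*√43 - 3096) + ((5/5)*0 + (14 - (4 + 0))*(-25)) = (-3096 + 6*√43) + ((5*(⅕))*0 + (14 - 1*4)*(-25)) = (-3096 + 6*√43) + (1*0 + (14 - 4)*(-25)) = (-3096 + 6*√43) + (0 + 10*(-25)) = (-3096 + 6*√43) + (0 - 250) = (-3096 + 6*√43) - 250 = -3346 + 6*√43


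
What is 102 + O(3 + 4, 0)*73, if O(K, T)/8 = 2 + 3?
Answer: 3022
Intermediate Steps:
O(K, T) = 40 (O(K, T) = 8*(2 + 3) = 8*5 = 40)
102 + O(3 + 4, 0)*73 = 102 + 40*73 = 102 + 2920 = 3022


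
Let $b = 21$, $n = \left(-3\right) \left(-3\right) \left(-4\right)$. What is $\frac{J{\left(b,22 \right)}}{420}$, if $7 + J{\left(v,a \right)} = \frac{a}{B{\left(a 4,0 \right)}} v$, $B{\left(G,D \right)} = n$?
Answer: $- \frac{17}{360} \approx -0.047222$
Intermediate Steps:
$n = -36$ ($n = 9 \left(-4\right) = -36$)
$B{\left(G,D \right)} = -36$
$J{\left(v,a \right)} = -7 - \frac{a v}{36}$ ($J{\left(v,a \right)} = -7 + \frac{a}{-36} v = -7 + a \left(- \frac{1}{36}\right) v = -7 + - \frac{a}{36} v = -7 - \frac{a v}{36}$)
$\frac{J{\left(b,22 \right)}}{420} = \frac{-7 - \frac{11}{18} \cdot 21}{420} = \left(-7 - \frac{77}{6}\right) \frac{1}{420} = \left(- \frac{119}{6}\right) \frac{1}{420} = - \frac{17}{360}$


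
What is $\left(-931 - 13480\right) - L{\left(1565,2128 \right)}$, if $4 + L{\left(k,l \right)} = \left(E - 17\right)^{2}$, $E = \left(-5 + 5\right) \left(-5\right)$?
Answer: $-14696$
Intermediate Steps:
$E = 0$ ($E = 0 \left(-5\right) = 0$)
$L{\left(k,l \right)} = 285$ ($L{\left(k,l \right)} = -4 + \left(0 - 17\right)^{2} = -4 + \left(-17\right)^{2} = -4 + 289 = 285$)
$\left(-931 - 13480\right) - L{\left(1565,2128 \right)} = \left(-931 - 13480\right) - 285 = -14411 - 285 = -14696$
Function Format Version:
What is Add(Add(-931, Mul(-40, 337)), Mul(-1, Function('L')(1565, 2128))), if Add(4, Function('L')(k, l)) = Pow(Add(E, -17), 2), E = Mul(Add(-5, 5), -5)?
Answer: -14696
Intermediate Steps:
E = 0 (E = Mul(0, -5) = 0)
Function('L')(k, l) = 285 (Function('L')(k, l) = Add(-4, Pow(Add(0, -17), 2)) = Add(-4, Pow(-17, 2)) = Add(-4, 289) = 285)
Add(Add(-931, Mul(-40, 337)), Mul(-1, Function('L')(1565, 2128))) = Add(Add(-931, Mul(-40, 337)), Mul(-1, 285)) = Add(Add(-931, -13480), -285) = Add(-14411, -285) = -14696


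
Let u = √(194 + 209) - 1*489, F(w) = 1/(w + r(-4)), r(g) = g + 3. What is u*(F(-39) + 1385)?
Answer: -27090111/40 + 55399*√403/40 ≈ -6.4945e+5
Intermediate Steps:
r(g) = 3 + g
F(w) = 1/(-1 + w) (F(w) = 1/(w + (3 - 4)) = 1/(w - 1) = 1/(-1 + w))
u = -489 + √403 (u = √403 - 489 = -489 + √403 ≈ -468.93)
u*(F(-39) + 1385) = (-489 + √403)*(1/(-1 - 39) + 1385) = (-489 + √403)*(1/(-40) + 1385) = (-489 + √403)*(-1/40 + 1385) = (-489 + √403)*(55399/40) = -27090111/40 + 55399*√403/40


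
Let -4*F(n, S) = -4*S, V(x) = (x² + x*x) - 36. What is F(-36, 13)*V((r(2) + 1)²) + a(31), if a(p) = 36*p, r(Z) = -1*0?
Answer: 674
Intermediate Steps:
r(Z) = 0
V(x) = -36 + 2*x² (V(x) = (x² + x²) - 36 = 2*x² - 36 = -36 + 2*x²)
F(n, S) = S (F(n, S) = -(-1)*S = S)
F(-36, 13)*V((r(2) + 1)²) + a(31) = 13*(-36 + 2*((0 + 1)²)²) + 36*31 = 13*(-36 + 2*(1²)²) + 1116 = 13*(-36 + 2*1²) + 1116 = 13*(-36 + 2*1) + 1116 = 13*(-36 + 2) + 1116 = 13*(-34) + 1116 = -442 + 1116 = 674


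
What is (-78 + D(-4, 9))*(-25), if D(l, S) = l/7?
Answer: 13750/7 ≈ 1964.3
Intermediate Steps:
D(l, S) = l/7 (D(l, S) = l*(⅐) = l/7)
(-78 + D(-4, 9))*(-25) = (-78 + (⅐)*(-4))*(-25) = (-78 - 4/7)*(-25) = -550/7*(-25) = 13750/7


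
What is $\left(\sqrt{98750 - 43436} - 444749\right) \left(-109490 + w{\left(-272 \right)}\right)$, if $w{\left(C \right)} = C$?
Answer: $48816539738 - 329286 \sqrt{6146} \approx 4.8791 \cdot 10^{10}$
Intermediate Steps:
$\left(\sqrt{98750 - 43436} - 444749\right) \left(-109490 + w{\left(-272 \right)}\right) = \left(\sqrt{98750 - 43436} - 444749\right) \left(-109490 - 272\right) = \left(\sqrt{55314} - 444749\right) \left(-109762\right) = \left(3 \sqrt{6146} - 444749\right) \left(-109762\right) = \left(-444749 + 3 \sqrt{6146}\right) \left(-109762\right) = 48816539738 - 329286 \sqrt{6146}$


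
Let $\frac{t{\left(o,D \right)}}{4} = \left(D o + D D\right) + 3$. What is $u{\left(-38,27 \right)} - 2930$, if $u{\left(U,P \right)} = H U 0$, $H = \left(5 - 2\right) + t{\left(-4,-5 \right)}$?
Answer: $-2930$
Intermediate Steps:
$t{\left(o,D \right)} = 12 + 4 D^{2} + 4 D o$ ($t{\left(o,D \right)} = 4 \left(\left(D o + D D\right) + 3\right) = 4 \left(\left(D o + D^{2}\right) + 3\right) = 4 \left(\left(D^{2} + D o\right) + 3\right) = 4 \left(3 + D^{2} + D o\right) = 12 + 4 D^{2} + 4 D o$)
$H = 195$ ($H = \left(5 - 2\right) + \left(12 + 4 \left(-5\right)^{2} + 4 \left(-5\right) \left(-4\right)\right) = 3 + \left(12 + 4 \cdot 25 + 80\right) = 3 + \left(12 + 100 + 80\right) = 3 + 192 = 195$)
$u{\left(U,P \right)} = 0$ ($u{\left(U,P \right)} = 195 U 0 = 0$)
$u{\left(-38,27 \right)} - 2930 = 0 - 2930 = -2930$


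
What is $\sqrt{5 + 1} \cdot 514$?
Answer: $514 \sqrt{6} \approx 1259.0$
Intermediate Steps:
$\sqrt{5 + 1} \cdot 514 = \sqrt{6} \cdot 514 = 514 \sqrt{6}$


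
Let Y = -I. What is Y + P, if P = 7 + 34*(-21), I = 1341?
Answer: -2048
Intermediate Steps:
Y = -1341 (Y = -1*1341 = -1341)
P = -707 (P = 7 - 714 = -707)
Y + P = -1341 - 707 = -2048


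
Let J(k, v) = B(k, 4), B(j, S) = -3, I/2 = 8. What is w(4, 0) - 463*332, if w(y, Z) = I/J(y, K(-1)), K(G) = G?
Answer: -461164/3 ≈ -1.5372e+5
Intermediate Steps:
I = 16 (I = 2*8 = 16)
J(k, v) = -3
w(y, Z) = -16/3 (w(y, Z) = 16/(-3) = 16*(-⅓) = -16/3)
w(4, 0) - 463*332 = -16/3 - 463*332 = -16/3 - 153716 = -461164/3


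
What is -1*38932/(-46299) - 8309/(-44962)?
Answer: 2135158975/2081695638 ≈ 1.0257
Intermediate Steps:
-1*38932/(-46299) - 8309/(-44962) = -38932*(-1/46299) - 8309*(-1/44962) = 38932/46299 + 8309/44962 = 2135158975/2081695638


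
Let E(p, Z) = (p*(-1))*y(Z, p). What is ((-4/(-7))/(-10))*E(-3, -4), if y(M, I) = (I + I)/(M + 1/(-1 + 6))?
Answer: -36/133 ≈ -0.27068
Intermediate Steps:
y(M, I) = 2*I/(⅕ + M) (y(M, I) = (2*I)/(M + 1/5) = (2*I)/(M + ⅕) = (2*I)/(⅕ + M) = 2*I/(⅕ + M))
E(p, Z) = -10*p²/(1 + 5*Z) (E(p, Z) = (p*(-1))*(10*p/(1 + 5*Z)) = (-p)*(10*p/(1 + 5*Z)) = -10*p²/(1 + 5*Z))
((-4/(-7))/(-10))*E(-3, -4) = ((-4/(-7))/(-10))*(-10*(-3)²/(1 + 5*(-4))) = (-(-2)*(-1)/(5*7))*(-10*9/(1 - 20)) = (-⅒*4/7)*(-10*9/(-19)) = -(-4)*9*(-1)/(7*19) = -2/35*90/19 = -36/133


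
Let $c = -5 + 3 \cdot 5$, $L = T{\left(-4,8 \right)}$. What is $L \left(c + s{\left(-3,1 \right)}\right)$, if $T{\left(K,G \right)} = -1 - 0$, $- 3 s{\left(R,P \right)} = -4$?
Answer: $- \frac{34}{3} \approx -11.333$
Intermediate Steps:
$s{\left(R,P \right)} = \frac{4}{3}$ ($s{\left(R,P \right)} = \left(- \frac{1}{3}\right) \left(-4\right) = \frac{4}{3}$)
$T{\left(K,G \right)} = -1$ ($T{\left(K,G \right)} = -1 + 0 = -1$)
$L = -1$
$c = 10$ ($c = -5 + 15 = 10$)
$L \left(c + s{\left(-3,1 \right)}\right) = - (10 + \frac{4}{3}) = \left(-1\right) \frac{34}{3} = - \frac{34}{3}$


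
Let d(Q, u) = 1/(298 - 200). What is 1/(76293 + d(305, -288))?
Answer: 98/7476715 ≈ 1.3107e-5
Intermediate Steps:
d(Q, u) = 1/98
1/(76293 + d(305, -288)) = 1/(76293 + 1/98) = 1/(7476715/98) = 98/7476715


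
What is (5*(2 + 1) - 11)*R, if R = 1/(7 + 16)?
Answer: 4/23 ≈ 0.17391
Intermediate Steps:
R = 1/23 ≈ 0.043478
(5*(2 + 1) - 11)*R = (5*(2 + 1) - 11)*(1/23) = (5*3 - 11)*(1/23) = (15 - 11)*(1/23) = 4*(1/23) = 4/23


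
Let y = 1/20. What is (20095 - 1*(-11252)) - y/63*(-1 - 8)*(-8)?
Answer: 1097143/35 ≈ 31347.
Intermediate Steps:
y = 1/20 ≈ 0.050000
(20095 - 1*(-11252)) - y/63*(-1 - 8)*(-8) = (20095 - 1*(-11252)) - (1/20)/63*(-1 - 8)*(-8) = (20095 + 11252) - (1/20)*(1/63)*(-9*(-8)) = 31347 - 72/1260 = 31347 - 1*2/35 = 31347 - 2/35 = 1097143/35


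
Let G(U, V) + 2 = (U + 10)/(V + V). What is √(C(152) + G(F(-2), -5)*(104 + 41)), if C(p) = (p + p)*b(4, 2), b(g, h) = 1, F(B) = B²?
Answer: 3*I*√21 ≈ 13.748*I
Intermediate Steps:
G(U, V) = -2 + (10 + U)/(2*V) (G(U, V) = -2 + (U + 10)/(V + V) = -2 + (10 + U)/((2*V)) = -2 + (10 + U)*(1/(2*V)) = -2 + (10 + U)/(2*V))
C(p) = 2*p (C(p) = (p + p)*1 = (2*p)*1 = 2*p)
√(C(152) + G(F(-2), -5)*(104 + 41)) = √(2*152 + ((½)*(10 + (-2)² - 4*(-5))/(-5))*(104 + 41)) = √(304 + ((½)*(-⅕)*(10 + 4 + 20))*145) = √(304 + ((½)*(-⅕)*34)*145) = √(304 - 17/5*145) = √(304 - 493) = √(-189) = 3*I*√21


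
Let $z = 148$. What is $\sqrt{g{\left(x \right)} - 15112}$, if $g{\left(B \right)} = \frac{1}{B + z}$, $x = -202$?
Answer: $\frac{i \sqrt{4896294}}{18} \approx 122.93 i$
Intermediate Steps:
$g{\left(B \right)} = \frac{1}{148 + B}$ ($g{\left(B \right)} = \frac{1}{B + 148} = \frac{1}{148 + B}$)
$\sqrt{g{\left(x \right)} - 15112} = \sqrt{\frac{1}{148 - 202} - 15112} = \sqrt{\frac{1}{-54} - 15112} = \sqrt{- \frac{1}{54} - 15112} = \sqrt{- \frac{816049}{54}} = \frac{i \sqrt{4896294}}{18}$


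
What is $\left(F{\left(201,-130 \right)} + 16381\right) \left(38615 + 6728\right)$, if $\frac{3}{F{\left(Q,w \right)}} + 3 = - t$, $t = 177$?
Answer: $\frac{44565775637}{60} \approx 7.4276 \cdot 10^{8}$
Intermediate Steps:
$F{\left(Q,w \right)} = - \frac{1}{60}$ ($F{\left(Q,w \right)} = \frac{3}{-3 - 177} = \frac{3}{-180} = 3 \left(- \frac{1}{180}\right) = - \frac{1}{60}$)
$\left(F{\left(201,-130 \right)} + 16381\right) \left(38615 + 6728\right) = \left(- \frac{1}{60} + 16381\right) \left(38615 + 6728\right) = \frac{982859}{60} \cdot 45343 = \frac{44565775637}{60}$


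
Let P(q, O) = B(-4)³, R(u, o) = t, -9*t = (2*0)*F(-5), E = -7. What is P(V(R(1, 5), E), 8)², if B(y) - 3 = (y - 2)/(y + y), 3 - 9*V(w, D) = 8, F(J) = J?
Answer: 11390625/4096 ≈ 2780.9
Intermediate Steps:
t = 0 (t = -2*0*(-5)/9 = -0*(-5) = -⅑*0 = 0)
R(u, o) = 0
V(w, D) = -5/9 (V(w, D) = ⅓ - ⅑*8 = ⅓ - 8/9 = -5/9)
B(y) = 3 + (-2 + y)/(2*y) (B(y) = 3 + (y - 2)/(y + y) = 3 + (-2 + y)/((2*y)) = 3 + (-2 + y)*(1/(2*y)) = 3 + (-2 + y)/(2*y))
P(q, O) = 3375/64 (P(q, O) = (7/2 - 1/(-4))³ = (7/2 - 1*(-¼))³ = (7/2 + ¼)³ = (15/4)³ = 3375/64)
P(V(R(1, 5), E), 8)² = (3375/64)² = 11390625/4096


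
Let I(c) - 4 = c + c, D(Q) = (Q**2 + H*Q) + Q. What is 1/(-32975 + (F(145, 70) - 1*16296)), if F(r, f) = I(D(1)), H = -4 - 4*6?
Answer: -1/49319 ≈ -2.0276e-5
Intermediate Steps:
H = -28 (H = -4 - 24 = -28)
D(Q) = Q**2 - 27*Q (D(Q) = (Q**2 - 28*Q) + Q = Q**2 - 27*Q)
I(c) = 4 + 2*c (I(c) = 4 + (c + c) = 4 + 2*c)
F(r, f) = -48 (F(r, f) = 4 + 2*(1*(-27 + 1)) = 4 + 2*(1*(-26)) = 4 + 2*(-26) = 4 - 52 = -48)
1/(-32975 + (F(145, 70) - 1*16296)) = 1/(-32975 + (-48 - 1*16296)) = 1/(-32975 + (-48 - 16296)) = 1/(-32975 - 16344) = 1/(-49319) = -1/49319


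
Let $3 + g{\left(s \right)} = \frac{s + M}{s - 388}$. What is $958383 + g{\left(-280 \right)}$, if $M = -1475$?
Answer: $\frac{640199595}{668} \approx 9.5838 \cdot 10^{5}$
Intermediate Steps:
$g{\left(s \right)} = -3 + \frac{-1475 + s}{-388 + s}$ ($g{\left(s \right)} = -3 + \frac{s - 1475}{s - 388} = -3 + \frac{-1475 + s}{-388 + s}$)
$958383 + g{\left(-280 \right)} = 958383 + \frac{-311 - -560}{-388 - 280} = 958383 + \frac{-311 + 560}{-668} = 958383 - \frac{249}{668} = \frac{640199595}{668}$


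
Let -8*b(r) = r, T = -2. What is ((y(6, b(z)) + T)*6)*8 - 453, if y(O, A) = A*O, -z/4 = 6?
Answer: 315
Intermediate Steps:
z = -24 (z = -4*6 = -24)
b(r) = -r/8
((y(6, b(z)) + T)*6)*8 - 453 = ((-⅛*(-24)*6 - 2)*6)*8 - 453 = ((3*6 - 2)*6)*8 - 453 = ((18 - 2)*6)*8 - 453 = (16*6)*8 - 453 = 96*8 - 453 = 768 - 453 = 315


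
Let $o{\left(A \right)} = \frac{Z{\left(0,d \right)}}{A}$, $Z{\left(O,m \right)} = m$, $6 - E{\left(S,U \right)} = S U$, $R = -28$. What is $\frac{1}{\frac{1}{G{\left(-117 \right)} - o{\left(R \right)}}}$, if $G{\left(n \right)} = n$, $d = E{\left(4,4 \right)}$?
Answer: $- \frac{1643}{14} \approx -117.36$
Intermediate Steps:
$E{\left(S,U \right)} = 6 - S U$
$d = -10$ ($d = 6 - 4 \cdot 4 = 6 - 16 = -10$)
$o{\left(A \right)} = - \frac{10}{A}$
$\frac{1}{\frac{1}{G{\left(-117 \right)} - o{\left(R \right)}}} = \frac{1}{\frac{1}{-117 - - \frac{10}{-28}}} = \frac{1}{\frac{1}{-117 - \left(-10\right) \left(- \frac{1}{28}\right)}} = \frac{1}{\frac{1}{-117 - \frac{5}{14}}} = \frac{1}{\frac{1}{- \frac{1643}{14}}} = \frac{1}{- \frac{14}{1643}} = - \frac{1643}{14}$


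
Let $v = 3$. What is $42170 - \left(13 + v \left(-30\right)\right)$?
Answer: $42247$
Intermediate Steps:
$42170 - \left(13 + v \left(-30\right)\right) = 42170 - \left(13 + 3 \left(-30\right)\right) = 42170 - \left(13 - 90\right) = 42170 - -77 = 42170 + 77 = 42247$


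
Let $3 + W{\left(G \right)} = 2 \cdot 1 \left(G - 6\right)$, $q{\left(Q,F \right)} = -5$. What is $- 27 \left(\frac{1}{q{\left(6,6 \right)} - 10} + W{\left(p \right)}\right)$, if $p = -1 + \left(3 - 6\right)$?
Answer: $\frac{3114}{5} \approx 622.8$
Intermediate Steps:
$p = -4$ ($p = -1 + \left(3 - 6\right) = -1 - 3 = -4$)
$W{\left(G \right)} = -15 + 2 G$ ($W{\left(G \right)} = -3 + 2 \cdot 1 \left(G - 6\right) = -3 + 2 \left(-6 + G\right) = -3 + \left(-12 + 2 G\right) = -15 + 2 G$)
$- 27 \left(\frac{1}{q{\left(6,6 \right)} - 10} + W{\left(p \right)}\right) = - 27 \left(\frac{1}{-5 - 10} + \left(-15 + 2 \left(-4\right)\right)\right) = - 27 \left(\frac{1}{-15} - 23\right) = - 27 \left(- \frac{1}{15} - 23\right) = \left(-27\right) \left(- \frac{346}{15}\right) = \frac{3114}{5}$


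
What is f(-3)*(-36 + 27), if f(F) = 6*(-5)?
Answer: 270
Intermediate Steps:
f(F) = -30
f(-3)*(-36 + 27) = -30*(-36 + 27) = -30*(-9) = 270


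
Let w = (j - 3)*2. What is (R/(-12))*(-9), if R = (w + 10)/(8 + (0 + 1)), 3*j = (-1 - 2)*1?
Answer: 1/6 ≈ 0.16667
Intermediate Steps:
j = -1 (j = ((-1 - 2)*1)/3 = (-3*1)/3 = (1/3)*(-3) = -1)
w = -8 (w = (-1 - 3)*2 = -4*2 = -8)
R = 2/9 (R = (-8 + 10)/(8 + (0 + 1)) = 2/(8 + 1) = 2/9 ≈ 0.22222)
(R/(-12))*(-9) = ((2/9)/(-12))*(-9) = ((2/9)*(-1/12))*(-9) = -1/54*(-9) = 1/6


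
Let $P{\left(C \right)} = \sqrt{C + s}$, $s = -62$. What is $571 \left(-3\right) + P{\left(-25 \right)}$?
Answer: $-1713 + i \sqrt{87} \approx -1713.0 + 9.3274 i$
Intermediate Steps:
$P{\left(C \right)} = \sqrt{-62 + C}$ ($P{\left(C \right)} = \sqrt{C - 62} = \sqrt{-62 + C}$)
$571 \left(-3\right) + P{\left(-25 \right)} = 571 \left(-3\right) + \sqrt{-62 - 25} = -1713 + \sqrt{-87} = -1713 + i \sqrt{87}$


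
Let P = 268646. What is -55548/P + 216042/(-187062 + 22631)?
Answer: -33586316160/22086865213 ≈ -1.5206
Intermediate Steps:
-55548/P + 216042/(-187062 + 22631) = -55548/268646 + 216042/(-187062 + 22631) = -55548*1/268646 + 216042/(-164431) = -27774/134323 + 216042*(-1/164431) = -27774/134323 - 216042/164431 = -33586316160/22086865213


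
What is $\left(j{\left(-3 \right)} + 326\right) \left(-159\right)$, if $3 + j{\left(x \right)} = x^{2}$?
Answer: $-52788$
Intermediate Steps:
$j{\left(x \right)} = -3 + x^{2}$
$\left(j{\left(-3 \right)} + 326\right) \left(-159\right) = \left(\left(-3 + \left(-3\right)^{2}\right) + 326\right) \left(-159\right) = \left(\left(-3 + 9\right) + 326\right) \left(-159\right) = \left(6 + 326\right) \left(-159\right) = 332 \left(-159\right) = -52788$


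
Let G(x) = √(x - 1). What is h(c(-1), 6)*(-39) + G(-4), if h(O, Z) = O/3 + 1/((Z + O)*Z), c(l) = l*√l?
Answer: -39/37 + 949*I/74 + I*√5 ≈ -1.0541 + 15.06*I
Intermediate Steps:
c(l) = l^(3/2)
G(x) = √(-1 + x)
h(O, Z) = O/3 + 1/(Z*(O + Z)) (h(O, Z) = O*(⅓) + 1/((O + Z)*Z) = O/3 + 1/(Z*(O + Z)))
h(c(-1), 6)*(-39) + G(-4) = ((⅓)*(3 + (-1)^(3/2)*6² + 6*((-1)^(3/2))²)/(6*((-1)^(3/2) + 6)))*(-39) + √(-1 - 4) = ((⅓)*(⅙)*(3 - I*36 + 6*(-I)²)/(-I + 6))*(-39) + √(-5) = ((⅓)*(⅙)*(3 - 36*I + 6*(-1))/(6 - I))*(-39) + I*√5 = ((⅓)*(⅙)*((6 + I)/37)*(3 - 36*I - 6))*(-39) + I*√5 = ((⅓)*(⅙)*((6 + I)/37)*(-3 - 36*I))*(-39) + I*√5 = ((-3 - 36*I)*(6 + I)/666)*(-39) + I*√5 = -13*(-3 - 36*I)*(6 + I)/222 + I*√5 = I*√5 - 13*(-3 - 36*I)*(6 + I)/222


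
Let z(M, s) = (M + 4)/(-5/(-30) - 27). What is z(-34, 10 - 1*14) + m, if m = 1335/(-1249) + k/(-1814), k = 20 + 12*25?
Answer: -23208545/182387723 ≈ -0.12725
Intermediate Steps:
k = 320 (k = 20 + 300 = 320)
z(M, s) = -24/161 - 6*M/161 (z(M, s) = (4 + M)/(-5*(-1/30) - 27) = (4 + M)/(1/6 - 27) = (4 + M)/(-161/6) = (4 + M)*(-6/161) = -24/161 - 6*M/161)
m = -1410685/1132843 (m = 1335/(-1249) + 320/(-1814) = 1335*(-1/1249) + 320*(-1/1814) = -1335/1249 - 160/907 = -1410685/1132843 ≈ -1.2453)
z(-34, 10 - 1*14) + m = (-24/161 - 6/161*(-34)) - 1410685/1132843 = (-24/161 + 204/161) - 1410685/1132843 = 180/161 - 1410685/1132843 = -23208545/182387723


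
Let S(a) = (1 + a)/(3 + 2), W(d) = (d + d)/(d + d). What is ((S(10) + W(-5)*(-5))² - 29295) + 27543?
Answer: -43604/25 ≈ -1744.2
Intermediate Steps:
W(d) = 1 (W(d) = (2*d)/((2*d)) = (2*d)*(1/(2*d)) = 1)
S(a) = ⅕ + a/5 (S(a) = (1 + a)/5 = (1 + a)*(⅕) = ⅕ + a/5)
((S(10) + W(-5)*(-5))² - 29295) + 27543 = (((⅕ + (⅕)*10) + 1*(-5))² - 29295) + 27543 = (((⅕ + 2) - 5)² - 29295) + 27543 = ((11/5 - 5)² - 29295) + 27543 = ((-14/5)² - 29295) + 27543 = (196/25 - 29295) + 27543 = -732179/25 + 27543 = -43604/25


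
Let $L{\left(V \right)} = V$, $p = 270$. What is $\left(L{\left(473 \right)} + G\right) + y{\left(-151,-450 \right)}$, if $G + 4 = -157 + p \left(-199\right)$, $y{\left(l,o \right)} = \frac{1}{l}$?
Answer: $- \frac{8066119}{151} \approx -53418.0$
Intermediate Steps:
$G = -53891$ ($G = -4 + \left(-157 + 270 \left(-199\right)\right) = -4 - 53887 = -53891$)
$\left(L{\left(473 \right)} + G\right) + y{\left(-151,-450 \right)} = \left(473 - 53891\right) + \frac{1}{-151} = -53418 - \frac{1}{151} = - \frac{8066119}{151}$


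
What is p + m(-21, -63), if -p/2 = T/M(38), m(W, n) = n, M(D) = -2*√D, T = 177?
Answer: -63 + 177*√38/38 ≈ -34.287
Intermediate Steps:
p = 177*√38/38 (p = -354/((-2*√38)) = -354*(-√38/76) = -(-177)*√38/38 = 177*√38/38 ≈ 28.713)
p + m(-21, -63) = 177*√38/38 - 63 = -63 + 177*√38/38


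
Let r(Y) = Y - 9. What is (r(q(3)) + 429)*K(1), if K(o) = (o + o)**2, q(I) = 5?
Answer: 1700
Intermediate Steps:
K(o) = 4*o**2 (K(o) = (2*o)**2 = 4*o**2)
r(Y) = -9 + Y
(r(q(3)) + 429)*K(1) = ((-9 + 5) + 429)*(4*1**2) = (-4 + 429)*(4*1) = 425*4 = 1700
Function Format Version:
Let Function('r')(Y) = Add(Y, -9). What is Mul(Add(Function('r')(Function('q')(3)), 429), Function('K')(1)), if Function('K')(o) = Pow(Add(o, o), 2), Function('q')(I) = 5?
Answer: 1700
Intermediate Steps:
Function('K')(o) = Mul(4, Pow(o, 2)) (Function('K')(o) = Pow(Mul(2, o), 2) = Mul(4, Pow(o, 2)))
Function('r')(Y) = Add(-9, Y)
Mul(Add(Function('r')(Function('q')(3)), 429), Function('K')(1)) = Mul(Add(Add(-9, 5), 429), Mul(4, Pow(1, 2))) = Mul(Add(-4, 429), Mul(4, 1)) = Mul(425, 4) = 1700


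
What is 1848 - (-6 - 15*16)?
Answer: 2094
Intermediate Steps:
1848 - (-6 - 15*16) = 1848 - (-6 - 240) = 1848 - 1*(-246) = 1848 + 246 = 2094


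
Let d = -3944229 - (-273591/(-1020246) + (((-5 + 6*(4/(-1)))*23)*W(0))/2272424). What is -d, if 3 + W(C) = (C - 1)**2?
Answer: 762035447109282697/193202624692 ≈ 3.9442e+6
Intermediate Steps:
W(C) = -3 + (-1 + C)**2 (W(C) = -3 + (C - 1)**2 = -3 + (-1 + C)**2)
d = -762035447109282697/193202624692 (d = -3944229 - (-273591/(-1020246) + (((-5 + 6*(4/(-1)))*23)*(-3 + (-1 + 0)**2))/2272424) = -3944229 - (-273591*(-1/1020246) + (((-5 + 6*(4*(-1)))*23)*(-3 + (-1)**2))*(1/2272424)) = -3944229 - (91197/340082 + (((-5 + 6*(-4))*23)*(-3 + 1))*(1/2272424)) = -3944229 - (91197/340082 + (((-5 - 24)*23)*(-2))*(1/2272424)) = -3944229 - (91197/340082 + (-29*23*(-2))*(1/2272424)) = -3944229 - (91197/340082 - 667*(-2)*(1/2272424)) = -3944229 - (91197/340082 + 1334*(1/2272424)) = -3944229 - (91197/340082 + 667/1136212) = -3944229 - 1*51922980229/193202624692 = -3944229 - 51922980229/193202624692 = -762035447109282697/193202624692 ≈ -3.9442e+6)
-d = -1*(-762035447109282697/193202624692) = 762035447109282697/193202624692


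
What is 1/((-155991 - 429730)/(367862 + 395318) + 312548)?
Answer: 763180/238529796919 ≈ 3.1995e-6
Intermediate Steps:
1/((-155991 - 429730)/(367862 + 395318) + 312548) = 1/(-585721/763180 + 312548) = 1/(238529796919/763180) = 763180/238529796919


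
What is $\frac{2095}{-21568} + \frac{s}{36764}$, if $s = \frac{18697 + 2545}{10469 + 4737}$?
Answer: $- \frac{11256892231}{115934923328} \approx -0.097097$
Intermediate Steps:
$s = \frac{10621}{7603}$ ($s = \frac{21242}{15206} = 21242 \cdot \frac{1}{15206} = \frac{10621}{7603} \approx 1.3969$)
$\frac{2095}{-21568} + \frac{s}{36764} = \frac{2095}{-21568} + \frac{10621}{7603 \cdot 36764} = 2095 \left(- \frac{1}{21568}\right) + \frac{10621}{7603} \cdot \frac{1}{36764} = - \frac{2095}{21568} + \frac{817}{21501284} = - \frac{11256892231}{115934923328}$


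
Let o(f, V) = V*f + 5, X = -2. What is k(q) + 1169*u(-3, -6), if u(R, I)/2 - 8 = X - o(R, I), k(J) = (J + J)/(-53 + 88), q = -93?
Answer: -1391296/35 ≈ -39751.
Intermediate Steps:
o(f, V) = 5 + V*f
k(J) = 2*J/35 (k(J) = (2*J)/35 = (2*J)*(1/35) = 2*J/35)
u(R, I) = 2 - 2*I*R (u(R, I) = 16 + 2*(-2 - (5 + I*R)) = 16 + 2*(-2 + (-5 - I*R)) = 16 + 2*(-7 - I*R) = 16 + (-14 - 2*I*R) = 2 - 2*I*R)
k(q) + 1169*u(-3, -6) = (2/35)*(-93) + 1169*(2 - 2*(-6)*(-3)) = -186/35 + 1169*(2 - 36) = -186/35 + 1169*(-34) = -186/35 - 39746 = -1391296/35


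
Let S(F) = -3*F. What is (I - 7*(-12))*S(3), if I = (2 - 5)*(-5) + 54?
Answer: -1377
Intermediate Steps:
I = 69 (I = -3*(-5) + 54 = 15 + 54 = 69)
(I - 7*(-12))*S(3) = (69 - 7*(-12))*(-3*3) = (69 + 84)*(-9) = 153*(-9) = -1377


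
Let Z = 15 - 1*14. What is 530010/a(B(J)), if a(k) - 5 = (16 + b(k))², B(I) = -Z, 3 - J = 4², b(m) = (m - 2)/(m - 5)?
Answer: 2120040/1109 ≈ 1911.7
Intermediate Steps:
Z = 1 (Z = 15 - 14 = 1)
b(m) = (-2 + m)/(-5 + m)
J = -13 (J = 3 - 1*4² = 3 - 1*16 = 3 - 16 = -13)
B(I) = -1 (B(I) = -1*1 = -1)
a(k) = 5 + (16 + (-2 + k)/(-5 + k))²
530010/a(B(J)) = 530010/(5 + (-82 + 17*(-1))²/(-5 - 1)²) = 530010/(5 + (-82 - 17)²/(-6)²) = 530010/(5 + (-99)²*(1/36)) = 530010/(5 + 9801*(1/36)) = 530010/(5 + 1089/4) = 530010/(1109/4) = 530010*(4/1109) = 2120040/1109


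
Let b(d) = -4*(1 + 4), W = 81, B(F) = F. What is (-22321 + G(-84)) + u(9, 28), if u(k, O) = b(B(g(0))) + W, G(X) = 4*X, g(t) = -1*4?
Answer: -22596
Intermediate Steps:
g(t) = -4
b(d) = -20 (b(d) = -4*5 = -20)
u(k, O) = 61 (u(k, O) = -20 + 81 = 61)
(-22321 + G(-84)) + u(9, 28) = (-22321 + 4*(-84)) + 61 = (-22321 - 336) + 61 = -22657 + 61 = -22596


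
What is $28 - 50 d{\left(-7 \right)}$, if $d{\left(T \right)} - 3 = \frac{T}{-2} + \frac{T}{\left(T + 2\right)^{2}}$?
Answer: $-283$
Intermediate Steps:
$d{\left(T \right)} = 3 - \frac{T}{2} + \frac{T}{\left(2 + T\right)^{2}}$ ($d{\left(T \right)} = 3 + \left(\frac{T}{-2} + \frac{T}{\left(T + 2\right)^{2}}\right) = 3 + \left(T \left(- \frac{1}{2}\right) + \frac{T}{\left(2 + T\right)^{2}}\right) = 3 - \left(\frac{T}{2} - \frac{T}{\left(2 + T\right)^{2}}\right) = 3 - \frac{T}{2} + \frac{T}{\left(2 + T\right)^{2}}$)
$28 - 50 d{\left(-7 \right)} = 28 - 50 \left(3 - - \frac{7}{2} - \frac{7}{\left(2 - 7\right)^{2}}\right) = 28 - 50 \left(3 + \frac{7}{2} - \frac{7}{25}\right) = 28 - 311 = -283$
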